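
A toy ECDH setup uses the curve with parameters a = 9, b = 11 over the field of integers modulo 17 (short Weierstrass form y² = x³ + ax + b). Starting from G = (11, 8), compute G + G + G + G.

(4, 14)

Double-and-add on 4 = (100)₂. Start with G = (11, 8) for the leading 1-bit.
double: tangent at (11, 8): λ = (3·11² + 9)/(2·8) ≡ 15/16. 16⁻¹ ≡ 16 (mod 17) since 16·16 = 256 ≡ 1, so λ ≡ 15·16 ≡ 2.
  x = λ² - 11 - 11 = 4 - 22 ≡ 16; y = λ·(11 - 16) - 8 ≡ 16. → (16, 16)
double: tangent at (16, 16): λ = (3·16² + 9)/(2·16) ≡ 12/15. 15⁻¹ ≡ 8 (mod 17), so λ ≡ 12·8 ≡ 11.
  x = λ² - 16 - 16 = 121 - 32 ≡ 4; y = λ·(16 - 4) - 16 ≡ 14. → (4, 14)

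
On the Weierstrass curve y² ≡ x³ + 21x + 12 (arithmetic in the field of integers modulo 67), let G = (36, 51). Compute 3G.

Repeated addition: build up to 3G.
2G: tangent at (36, 51): λ = (3·36² + 21)/(2·51) ≡ 23/35. 35⁻¹ ≡ 23 (mod 67), so λ ≡ 23·23 ≡ 60.
  x = λ² - 36 - 36 = 3600 - 72 ≡ 44; y = λ·(36 - 44) - 51 ≡ 5. → (44, 5)
3G: (44, 5) + (36, 51). λ = (51 - 5)/(36 - 44) ≡ 46/59 mod 67. 59⁻¹ ≡ 25 (mod 67) since 59·25 = 1475 ≡ 1, so λ ≡ 11.
  x = λ² - 44 - 36 = 121 - 80 ≡ 41; y = λ·(44 - 41) - 5 ≡ 28. → (41, 28)

(41, 28)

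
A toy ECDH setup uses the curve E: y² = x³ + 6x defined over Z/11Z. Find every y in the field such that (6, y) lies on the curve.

none

x³ + 6x + 0 = 252 ≡ 10 (mod 11).
10 is a non-residue mod 11; no y exists.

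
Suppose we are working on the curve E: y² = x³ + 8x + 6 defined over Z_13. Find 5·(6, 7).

(12, 6)

Write Q = (6, 7).
Repeated addition: build up to 5Q.
2Q: tangent at (6, 7): λ = (3·6² + 8)/(2·7) ≡ 12/1. 1⁻¹ ≡ 1 (mod 13), so λ ≡ 12·1 ≡ 12.
  x = λ² - 6 - 6 = 144 - 12 ≡ 2; y = λ·(6 - 2) - 7 ≡ 2. → (2, 2)
3Q: (2, 2) + (6, 7). λ = (7 - 2)/(6 - 2) ≡ 5/4 mod 13. 4⁻¹ ≡ 10 (mod 13) since 4·10 = 40 ≡ 1, so λ ≡ 11.
  x = λ² - 2 - 6 = 121 - 8 ≡ 9; y = λ·(2 - 9) - 2 ≡ 12. → (9, 12)
4Q: (9, 12) + (6, 7). λ = (7 - 12)/(6 - 9) ≡ 8/10 mod 13. 10⁻¹ ≡ 4 (mod 13), so λ ≡ 6.
  x = λ² - 9 - 6 = 36 - 15 ≡ 8; y = λ·(9 - 8) - 12 ≡ 7. → (8, 7)
5Q: (8, 7) + (6, 7). λ = (7 - 7)/(6 - 8) ≡ 0/11 mod 13. 11⁻¹ ≡ 6 (mod 13), so λ ≡ 0.
  x = λ² - 8 - 6 = 0 - 14 ≡ 12; y = λ·(8 - 12) - 7 ≡ 6. → (12, 6)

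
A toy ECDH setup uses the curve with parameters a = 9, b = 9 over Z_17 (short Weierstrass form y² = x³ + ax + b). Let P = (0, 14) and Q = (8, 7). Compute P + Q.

(1, 6)

(0, 14) + (8, 7). λ = (7 - 14)/(8 - 0) ≡ 10/8 mod 17. 8⁻¹ ≡ 15 (mod 17) since 8·15 = 120 ≡ 1, so λ ≡ 14.
  x = λ² - 0 - 8 = 196 - 8 ≡ 1; y = λ·(0 - 1) - 14 ≡ 6. → (1, 6)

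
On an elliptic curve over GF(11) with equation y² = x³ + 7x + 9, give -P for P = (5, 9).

-(5, 9) = (5, -9 mod 11) = (5, 2).

(5, 2)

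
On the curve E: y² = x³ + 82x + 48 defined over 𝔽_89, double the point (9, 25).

(2, 65)

tangent at (9, 25): λ = (3·9² + 82)/(2·25) ≡ 58/50. 50⁻¹ ≡ 73 (mod 89), so λ ≡ 58·73 ≡ 51.
  x = λ² - 9 - 9 = 2601 - 18 ≡ 2; y = λ·(9 - 2) - 25 ≡ 65. → (2, 65)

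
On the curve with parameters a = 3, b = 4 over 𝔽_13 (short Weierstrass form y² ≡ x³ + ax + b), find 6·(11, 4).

Write G = (11, 4).
Double-and-add on 6 = (110)₂. Start with G = (11, 4) for the leading 1-bit.
double: tangent at (11, 4): λ = (3·11² + 3)/(2·4) ≡ 2/8. 8⁻¹ ≡ 5 (mod 13) since 8·5 = 40 ≡ 1, so λ ≡ 2·5 ≡ 10.
  x = λ² - 11 - 11 = 100 - 22 ≡ 0; y = λ·(11 - 0) - 4 ≡ 2. → (0, 2)
add G: (0, 2) + (11, 4). λ = (4 - 2)/(11 - 0) ≡ 2/11 mod 13. 11⁻¹ ≡ 6 (mod 13), so λ ≡ 12.
  x = λ² - 0 - 11 = 144 - 11 ≡ 3; y = λ·(0 - 3) - 2 ≡ 1. → (3, 1)
double: tangent at (3, 1): λ = (3·3² + 3)/(2·1) ≡ 4/2. 2⁻¹ ≡ 7 (mod 13) since 2·7 = 14 ≡ 1, so λ ≡ 4·7 ≡ 2.
  x = λ² - 3 - 3 = 4 - 6 ≡ 11; y = λ·(3 - 11) - 1 ≡ 9. → (11, 9)

(11, 9)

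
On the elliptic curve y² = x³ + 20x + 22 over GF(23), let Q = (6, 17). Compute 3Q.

(10, 7)

Repeated addition: build up to 3Q.
2Q: tangent at (6, 17): λ = (3·6² + 20)/(2·17) ≡ 13/11. 11⁻¹ ≡ 21 (mod 23) since 11·21 = 231 ≡ 1, so λ ≡ 13·21 ≡ 20.
  x = λ² - 6 - 6 = 400 - 12 ≡ 20; y = λ·(6 - 20) - 17 ≡ 2. → (20, 2)
3Q: (20, 2) + (6, 17). λ = (17 - 2)/(6 - 20) ≡ 15/9 mod 23. 9⁻¹ ≡ 18 (mod 23) since 9·18 = 162 ≡ 1, so λ ≡ 17.
  x = λ² - 20 - 6 = 289 - 26 ≡ 10; y = λ·(20 - 10) - 2 ≡ 7. → (10, 7)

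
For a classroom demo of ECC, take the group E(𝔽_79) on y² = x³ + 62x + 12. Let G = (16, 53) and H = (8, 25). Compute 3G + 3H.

(76, 73)

First 3G:
Repeated addition: build up to 3G.
2G: tangent at (16, 53): λ = (3·16² + 62)/(2·53) ≡ 40/27. 27⁻¹ ≡ 41 (mod 79) since 27·41 = 1107 ≡ 1, so λ ≡ 40·41 ≡ 60.
  x = λ² - 16 - 16 = 3600 - 32 ≡ 13; y = λ·(16 - 13) - 53 ≡ 48. → (13, 48)
3G: (13, 48) + (16, 53). λ = (53 - 48)/(16 - 13) ≡ 5/3 mod 79. 3⁻¹ ≡ 53 (mod 79), so λ ≡ 28.
  x = λ² - 13 - 16 = 784 - 29 ≡ 44; y = λ·(13 - 44) - 48 ≡ 32. → (44, 32)
3G = (44, 32).
Next 3H:
Repeated addition: build up to 3H.
2H: tangent at (8, 25): λ = (3·8² + 62)/(2·25) ≡ 17/50. 50⁻¹ ≡ 49 (mod 79), so λ ≡ 17·49 ≡ 43.
  x = λ² - 8 - 8 = 1849 - 16 ≡ 16; y = λ·(8 - 16) - 25 ≡ 26. → (16, 26)
3H: (16, 26) + (8, 25). λ = (25 - 26)/(8 - 16) ≡ 78/71 mod 79. 71⁻¹ ≡ 69 (mod 79), so λ ≡ 10.
  x = λ² - 16 - 8 = 100 - 24 ≡ 76; y = λ·(16 - 76) - 26 ≡ 6. → (76, 6)
3H = (76, 6).
Finally 3G + 3H:
(44, 32) + (76, 6). λ = (6 - 32)/(76 - 44) ≡ 53/32 mod 79. 32⁻¹ ≡ 42 (mod 79) since 32·42 = 1344 ≡ 1, so λ ≡ 14.
  x = λ² - 44 - 76 = 196 - 120 ≡ 76; y = λ·(44 - 76) - 32 ≡ 73. → (76, 73)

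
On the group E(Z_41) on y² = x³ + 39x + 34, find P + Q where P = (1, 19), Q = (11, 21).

(11, 20)

(1, 19) + (11, 21). λ = (21 - 19)/(11 - 1) ≡ 2/10 mod 41. 10⁻¹ ≡ 37 (mod 41) since 10·37 = 370 ≡ 1, so λ ≡ 33.
  x = λ² - 1 - 11 = 1089 - 12 ≡ 11; y = λ·(1 - 11) - 19 ≡ 20. → (11, 20)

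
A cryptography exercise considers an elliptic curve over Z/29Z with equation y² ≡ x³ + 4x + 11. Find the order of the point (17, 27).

2P: tangent at (17, 27): λ = (3·17² + 4)/(2·27) ≡ 1/25. 25⁻¹ ≡ 7 (mod 29) since 25·7 = 175 ≡ 1, so λ ≡ 1·7 ≡ 7.
  x = λ² - 17 - 17 = 49 - 34 ≡ 15; y = λ·(17 - 15) - 27 ≡ 16. → (15, 16)
3P: (15, 16) + (17, 27). λ = (27 - 16)/(17 - 15) ≡ 11/2 mod 29. 2⁻¹ ≡ 15 (mod 29), so λ ≡ 20.
  x = λ² - 15 - 17 = 400 - 32 ≡ 20; y = λ·(15 - 20) - 16 ≡ 0. → (20, 0)
4P: (20, 0) + (17, 27). λ = (27 - 0)/(17 - 20) ≡ 27/26 mod 29. 26⁻¹ ≡ 19 (mod 29) since 26·19 = 494 ≡ 1, so λ ≡ 20.
  x = λ² - 20 - 17 = 400 - 37 ≡ 15; y = λ·(20 - 15) - 0 ≡ 13. → (15, 13)
5P: (15, 13) + (17, 27). λ = (27 - 13)/(17 - 15) ≡ 14/2 mod 29. 2⁻¹ ≡ 15 (mod 29) since 2·15 = 30 ≡ 1, so λ ≡ 7.
  x = λ² - 15 - 17 = 49 - 32 ≡ 17; y = λ·(15 - 17) - 13 ≡ 2. → (17, 2)
6P: (17, 2) + (17, 27): same x and y₁ ≡ -y₂, so the sum is O.
6P = O, so the order is 6.

6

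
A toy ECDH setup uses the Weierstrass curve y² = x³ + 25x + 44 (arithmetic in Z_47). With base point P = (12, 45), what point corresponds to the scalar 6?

(5, 23)

Repeated addition: build up to 6P.
2P: tangent at (12, 45): λ = (3·12² + 25)/(2·45) ≡ 34/43. 43⁻¹ ≡ 35 (mod 47) since 43·35 = 1505 ≡ 1, so λ ≡ 34·35 ≡ 15.
  x = λ² - 12 - 12 = 225 - 24 ≡ 13; y = λ·(12 - 13) - 45 ≡ 34. → (13, 34)
3P: (13, 34) + (12, 45). λ = (45 - 34)/(12 - 13) ≡ 11/46 mod 47. 46⁻¹ ≡ 46 (mod 47), so λ ≡ 36.
  x = λ² - 13 - 12 = 1296 - 25 ≡ 2; y = λ·(13 - 2) - 34 ≡ 33. → (2, 33)
4P: (2, 33) + (12, 45). λ = (45 - 33)/(12 - 2) ≡ 12/10 mod 47. 10⁻¹ ≡ 33 (mod 47) since 10·33 = 330 ≡ 1, so λ ≡ 20.
  x = λ² - 2 - 12 = 400 - 14 ≡ 10; y = λ·(2 - 10) - 33 ≡ 42. → (10, 42)
5P: (10, 42) + (12, 45). λ = (45 - 42)/(12 - 10) ≡ 3/2 mod 47. 2⁻¹ ≡ 24 (mod 47) since 2·24 = 48 ≡ 1, so λ ≡ 25.
  x = λ² - 10 - 12 = 625 - 22 ≡ 39; y = λ·(10 - 39) - 42 ≡ 32. → (39, 32)
6P: (39, 32) + (12, 45). λ = (45 - 32)/(12 - 39) ≡ 13/20 mod 47. 20⁻¹ ≡ 40 (mod 47) since 20·40 = 800 ≡ 1, so λ ≡ 3.
  x = λ² - 39 - 12 = 9 - 51 ≡ 5; y = λ·(39 - 5) - 32 ≡ 23. → (5, 23)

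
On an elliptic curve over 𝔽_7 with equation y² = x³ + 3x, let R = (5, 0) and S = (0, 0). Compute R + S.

(2, 0)

(5, 0) + (0, 0). λ = (0 - 0)/(0 - 5) ≡ 0/2 mod 7. 2⁻¹ ≡ 4 (mod 7), so λ ≡ 0.
  x = λ² - 5 - 0 = 0 - 5 ≡ 2; y = λ·(5 - 2) - 0 ≡ 0. → (2, 0)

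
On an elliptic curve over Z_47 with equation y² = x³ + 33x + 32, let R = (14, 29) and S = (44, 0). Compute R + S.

(42, 20)

(14, 29) + (44, 0). λ = (0 - 29)/(44 - 14) ≡ 18/30 mod 47. 30⁻¹ ≡ 11 (mod 47), so λ ≡ 10.
  x = λ² - 14 - 44 = 100 - 58 ≡ 42; y = λ·(14 - 42) - 29 ≡ 20. → (42, 20)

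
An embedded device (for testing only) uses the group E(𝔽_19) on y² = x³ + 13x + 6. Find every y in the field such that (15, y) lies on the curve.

x³ + 13x + 6 = 3576 ≡ 4 (mod 19).
Square roots of 4 mod 19: 2 and 17 (since 2² = 4 ≡ 4).

2, 17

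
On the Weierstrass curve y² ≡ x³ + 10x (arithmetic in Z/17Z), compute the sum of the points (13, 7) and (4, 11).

(13, 10)

(13, 7) + (4, 11). λ = (11 - 7)/(4 - 13) ≡ 4/8 mod 17. 8⁻¹ ≡ 15 (mod 17) since 8·15 = 120 ≡ 1, so λ ≡ 9.
  x = λ² - 13 - 4 = 81 - 17 ≡ 13; y = λ·(13 - 13) - 7 ≡ 10. → (13, 10)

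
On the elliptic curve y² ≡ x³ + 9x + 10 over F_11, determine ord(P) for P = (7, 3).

2P: tangent at (7, 3): λ = (3·7² + 9)/(2·3) ≡ 2/6. 6⁻¹ ≡ 2 (mod 11), so λ ≡ 2·2 ≡ 4.
  x = λ² - 7 - 7 = 16 - 14 ≡ 2; y = λ·(7 - 2) - 3 ≡ 6. → (2, 6)
3P: (2, 6) + (7, 3). λ = (3 - 6)/(7 - 2) ≡ 8/5 mod 11. 5⁻¹ ≡ 9 (mod 11), so λ ≡ 6.
  x = λ² - 2 - 7 = 36 - 9 ≡ 5; y = λ·(2 - 5) - 6 ≡ 9. → (5, 9)
4P: (5, 9) + (7, 3). λ = (3 - 9)/(7 - 5) ≡ 5/2 mod 11. 2⁻¹ ≡ 6 (mod 11), so λ ≡ 8.
  x = λ² - 5 - 7 = 64 - 12 ≡ 8; y = λ·(5 - 8) - 9 ≡ 0. → (8, 0)
5P: (8, 0) + (7, 3). λ = (3 - 0)/(7 - 8) ≡ 3/10 mod 11. 10⁻¹ ≡ 10 (mod 11) since 10·10 = 100 ≡ 1, so λ ≡ 8.
  x = λ² - 8 - 7 = 64 - 15 ≡ 5; y = λ·(8 - 5) - 0 ≡ 2. → (5, 2)
6P: (5, 2) + (7, 3). λ = (3 - 2)/(7 - 5) ≡ 1/2 mod 11. 2⁻¹ ≡ 6 (mod 11) since 2·6 = 12 ≡ 1, so λ ≡ 6.
  x = λ² - 5 - 7 = 36 - 12 ≡ 2; y = λ·(5 - 2) - 2 ≡ 5. → (2, 5)
7P: (2, 5) + (7, 3). λ = (3 - 5)/(7 - 2) ≡ 9/5 mod 11. 5⁻¹ ≡ 9 (mod 11) since 5·9 = 45 ≡ 1, so λ ≡ 4.
  x = λ² - 2 - 7 = 16 - 9 ≡ 7; y = λ·(2 - 7) - 5 ≡ 8. → (7, 8)
8P: (7, 8) + (7, 3): same x and y₁ ≡ -y₂, so the sum is ∞.
8P = ∞, so the order is 8.

8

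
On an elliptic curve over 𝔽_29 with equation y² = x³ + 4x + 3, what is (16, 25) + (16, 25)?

tangent at (16, 25): λ = (3·16² + 4)/(2·25) ≡ 18/21. 21⁻¹ ≡ 18 (mod 29), so λ ≡ 18·18 ≡ 5.
  x = λ² - 16 - 16 = 25 - 32 ≡ 22; y = λ·(16 - 22) - 25 ≡ 3. → (22, 3)

(22, 3)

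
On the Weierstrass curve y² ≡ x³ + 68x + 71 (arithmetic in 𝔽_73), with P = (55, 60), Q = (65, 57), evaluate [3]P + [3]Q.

First 3P:
Repeated addition: build up to 3P.
2P: tangent at (55, 60): λ = (3·55² + 68)/(2·60) ≡ 18/47. 47⁻¹ ≡ 14 (mod 73), so λ ≡ 18·14 ≡ 33.
  x = λ² - 55 - 55 = 1089 - 110 ≡ 30; y = λ·(55 - 30) - 60 ≡ 35. → (30, 35)
3P: (30, 35) + (55, 60). λ = (60 - 35)/(55 - 30) ≡ 25/25 mod 73. 25⁻¹ ≡ 38 (mod 73), so λ ≡ 1.
  x = λ² - 30 - 55 = 1 - 85 ≡ 62; y = λ·(30 - 62) - 35 ≡ 6. → (62, 6)
3P = (62, 6).
Next 3Q:
Repeated addition: build up to 3Q.
2Q: tangent at (65, 57): λ = (3·65² + 68)/(2·57) ≡ 41/41. 41⁻¹ ≡ 57 (mod 73) since 41·57 = 2337 ≡ 1, so λ ≡ 41·57 ≡ 1.
  x = λ² - 65 - 65 = 1 - 130 ≡ 17; y = λ·(65 - 17) - 57 ≡ 64. → (17, 64)
3Q: (17, 64) + (65, 57). λ = (57 - 64)/(65 - 17) ≡ 66/48 mod 73. 48⁻¹ ≡ 35 (mod 73), so λ ≡ 47.
  x = λ² - 17 - 65 = 2209 - 82 ≡ 10; y = λ·(17 - 10) - 64 ≡ 46. → (10, 46)
3Q = (10, 46).
Finally 3P + 3Q:
(62, 6) + (10, 46). λ = (46 - 6)/(10 - 62) ≡ 40/21 mod 73. 21⁻¹ ≡ 7 (mod 73), so λ ≡ 61.
  x = λ² - 62 - 10 = 3721 - 72 ≡ 72; y = λ·(62 - 72) - 6 ≡ 41. → (72, 41)

(72, 41)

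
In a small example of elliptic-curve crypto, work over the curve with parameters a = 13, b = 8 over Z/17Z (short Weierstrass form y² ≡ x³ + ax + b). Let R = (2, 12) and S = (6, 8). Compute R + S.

(10, 13)

(2, 12) + (6, 8). λ = (8 - 12)/(6 - 2) ≡ 13/4 mod 17. 4⁻¹ ≡ 13 (mod 17) since 4·13 = 52 ≡ 1, so λ ≡ 16.
  x = λ² - 2 - 6 = 256 - 8 ≡ 10; y = λ·(2 - 10) - 12 ≡ 13. → (10, 13)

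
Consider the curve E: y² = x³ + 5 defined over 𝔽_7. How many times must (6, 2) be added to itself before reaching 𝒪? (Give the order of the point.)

7

2P: tangent at (6, 2): λ = (3·6² + 0)/(2·2) ≡ 3/4. 4⁻¹ ≡ 2 (mod 7) since 4·2 = 8 ≡ 1, so λ ≡ 3·2 ≡ 6.
  x = λ² - 6 - 6 = 36 - 12 ≡ 3; y = λ·(6 - 3) - 2 ≡ 2. → (3, 2)
3P: (3, 2) + (6, 2). λ = (2 - 2)/(6 - 3) ≡ 0/3 mod 7. 3⁻¹ ≡ 5 (mod 7), so λ ≡ 0.
  x = λ² - 3 - 6 = 0 - 9 ≡ 5; y = λ·(3 - 5) - 2 ≡ 5. → (5, 5)
4P: (5, 5) + (6, 2). λ = (2 - 5)/(6 - 5) ≡ 4/1 mod 7. 1⁻¹ ≡ 1 (mod 7) since 1·1 = 1 ≡ 1, so λ ≡ 4.
  x = λ² - 5 - 6 = 16 - 11 ≡ 5; y = λ·(5 - 5) - 5 ≡ 2. → (5, 2)
5P: (5, 2) + (6, 2). λ = (2 - 2)/(6 - 5) ≡ 0/1 mod 7. 1⁻¹ ≡ 1 (mod 7), so λ ≡ 0.
  x = λ² - 5 - 6 = 0 - 11 ≡ 3; y = λ·(5 - 3) - 2 ≡ 5. → (3, 5)
6P: (3, 5) + (6, 2). λ = (2 - 5)/(6 - 3) ≡ 4/3 mod 7. 3⁻¹ ≡ 5 (mod 7) since 3·5 = 15 ≡ 1, so λ ≡ 6.
  x = λ² - 3 - 6 = 36 - 9 ≡ 6; y = λ·(3 - 6) - 5 ≡ 5. → (6, 5)
7P: (6, 5) + (6, 2): same x and y₁ ≡ -y₂, so the sum is 𝒪.
7P = 𝒪, so the order is 7.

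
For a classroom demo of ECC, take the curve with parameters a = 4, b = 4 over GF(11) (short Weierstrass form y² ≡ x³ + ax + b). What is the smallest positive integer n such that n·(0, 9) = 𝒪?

11

2P: tangent at (0, 9): λ = (3·0² + 4)/(2·9) ≡ 4/7. 7⁻¹ ≡ 8 (mod 11) since 7·8 = 56 ≡ 1, so λ ≡ 4·8 ≡ 10.
  x = λ² - 0 - 0 = 100 - 0 ≡ 1; y = λ·(0 - 1) - 9 ≡ 3. → (1, 3)
3P: (1, 3) + (0, 9). λ = (9 - 3)/(0 - 1) ≡ 6/10 mod 11. 10⁻¹ ≡ 10 (mod 11), so λ ≡ 5.
  x = λ² - 1 - 0 = 25 - 1 ≡ 2; y = λ·(1 - 2) - 3 ≡ 3. → (2, 3)
4P: (2, 3) + (0, 9). λ = (9 - 3)/(0 - 2) ≡ 6/9 mod 11. 9⁻¹ ≡ 5 (mod 11), so λ ≡ 8.
  x = λ² - 2 - 0 = 64 - 2 ≡ 7; y = λ·(2 - 7) - 3 ≡ 1. → (7, 1)
5P: (7, 1) + (0, 9). λ = (9 - 1)/(0 - 7) ≡ 8/4 mod 11. 4⁻¹ ≡ 3 (mod 11), so λ ≡ 2.
  x = λ² - 7 - 0 = 4 - 7 ≡ 8; y = λ·(7 - 8) - 1 ≡ 8. → (8, 8)
6P: (8, 8) + (0, 9). λ = (9 - 8)/(0 - 8) ≡ 1/3 mod 11. 3⁻¹ ≡ 4 (mod 11), so λ ≡ 4.
  x = λ² - 8 - 0 = 16 - 8 ≡ 8; y = λ·(8 - 8) - 8 ≡ 3. → (8, 3)
7P: (8, 3) + (0, 9). λ = (9 - 3)/(0 - 8) ≡ 6/3 mod 11. 3⁻¹ ≡ 4 (mod 11), so λ ≡ 2.
  x = λ² - 8 - 0 = 4 - 8 ≡ 7; y = λ·(8 - 7) - 3 ≡ 10. → (7, 10)
8P: (7, 10) + (0, 9). λ = (9 - 10)/(0 - 7) ≡ 10/4 mod 11. 4⁻¹ ≡ 3 (mod 11), so λ ≡ 8.
  x = λ² - 7 - 0 = 64 - 7 ≡ 2; y = λ·(7 - 2) - 10 ≡ 8. → (2, 8)
9P: (2, 8) + (0, 9). λ = (9 - 8)/(0 - 2) ≡ 1/9 mod 11. 9⁻¹ ≡ 5 (mod 11), so λ ≡ 5.
  x = λ² - 2 - 0 = 25 - 2 ≡ 1; y = λ·(2 - 1) - 8 ≡ 8. → (1, 8)
10P: (1, 8) + (0, 9). λ = (9 - 8)/(0 - 1) ≡ 1/10 mod 11. 10⁻¹ ≡ 10 (mod 11), so λ ≡ 10.
  x = λ² - 1 - 0 = 100 - 1 ≡ 0; y = λ·(1 - 0) - 8 ≡ 2. → (0, 2)
11P: (0, 2) + (0, 9): same x and y₁ ≡ -y₂, so the sum is 𝒪.
11P = 𝒪, so the order is 11.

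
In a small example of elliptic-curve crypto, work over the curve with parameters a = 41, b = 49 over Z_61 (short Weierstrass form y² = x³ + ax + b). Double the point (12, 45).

tangent at (12, 45): λ = (3·12² + 41)/(2·45) ≡ 46/29. 29⁻¹ ≡ 40 (mod 61), so λ ≡ 46·40 ≡ 10.
  x = λ² - 12 - 12 = 100 - 24 ≡ 15; y = λ·(12 - 15) - 45 ≡ 47. → (15, 47)

(15, 47)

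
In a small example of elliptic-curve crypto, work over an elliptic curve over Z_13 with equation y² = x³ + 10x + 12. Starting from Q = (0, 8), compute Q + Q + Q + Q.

Repeated addition: build up to 4Q.
2Q: tangent at (0, 8): λ = (3·0² + 10)/(2·8) ≡ 10/3. 3⁻¹ ≡ 9 (mod 13), so λ ≡ 10·9 ≡ 12.
  x = λ² - 0 - 0 = 144 - 0 ≡ 1; y = λ·(0 - 1) - 8 ≡ 6. → (1, 6)
3Q: (1, 6) + (0, 8). λ = (8 - 6)/(0 - 1) ≡ 2/12 mod 13. 12⁻¹ ≡ 12 (mod 13), so λ ≡ 11.
  x = λ² - 1 - 0 = 121 - 1 ≡ 3; y = λ·(1 - 3) - 6 ≡ 11. → (3, 11)
4Q: (3, 11) + (0, 8). λ = (8 - 11)/(0 - 3) ≡ 10/10 mod 13. 10⁻¹ ≡ 4 (mod 13) since 10·4 = 40 ≡ 1, so λ ≡ 1.
  x = λ² - 3 - 0 = 1 - 3 ≡ 11; y = λ·(3 - 11) - 11 ≡ 7. → (11, 7)

(11, 7)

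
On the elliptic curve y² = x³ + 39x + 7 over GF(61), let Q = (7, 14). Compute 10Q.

(1, 13)

Double-and-add on 10 = (1010)₂. Start with Q = (7, 14) for the leading 1-bit.
double: tangent at (7, 14): λ = (3·7² + 39)/(2·14) ≡ 3/28. 28⁻¹ ≡ 24 (mod 61), so λ ≡ 3·24 ≡ 11.
  x = λ² - 7 - 7 = 121 - 14 ≡ 46; y = λ·(7 - 46) - 14 ≡ 45. → (46, 45)
double: tangent at (46, 45): λ = (3·46² + 39)/(2·45) ≡ 43/29. 29⁻¹ ≡ 40 (mod 61) since 29·40 = 1160 ≡ 1, so λ ≡ 43·40 ≡ 12.
  x = λ² - 46 - 46 = 144 - 92 ≡ 52; y = λ·(46 - 52) - 45 ≡ 5. → (52, 5)
add Q: (52, 5) + (7, 14). λ = (14 - 5)/(7 - 52) ≡ 9/16 mod 61. 16⁻¹ ≡ 42 (mod 61), so λ ≡ 12.
  x = λ² - 52 - 7 = 144 - 59 ≡ 24; y = λ·(52 - 24) - 5 ≡ 26. → (24, 26)
double: tangent at (24, 26): λ = (3·24² + 39)/(2·26) ≡ 59/52. 52⁻¹ ≡ 27 (mod 61) since 52·27 = 1404 ≡ 1, so λ ≡ 59·27 ≡ 7.
  x = λ² - 24 - 24 = 49 - 48 ≡ 1; y = λ·(24 - 1) - 26 ≡ 13. → (1, 13)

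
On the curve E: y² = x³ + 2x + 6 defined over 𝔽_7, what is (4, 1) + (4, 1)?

tangent at (4, 1): λ = (3·4² + 2)/(2·1) ≡ 1/2. 2⁻¹ ≡ 4 (mod 7) since 2·4 = 8 ≡ 1, so λ ≡ 1·4 ≡ 4.
  x = λ² - 4 - 4 = 16 - 8 ≡ 1; y = λ·(4 - 1) - 1 ≡ 4. → (1, 4)

(1, 4)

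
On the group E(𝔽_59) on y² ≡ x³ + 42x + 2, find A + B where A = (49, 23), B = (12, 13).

(26, 47)

(49, 23) + (12, 13). λ = (13 - 23)/(12 - 49) ≡ 49/22 mod 59. 22⁻¹ ≡ 51 (mod 59) since 22·51 = 1122 ≡ 1, so λ ≡ 21.
  x = λ² - 49 - 12 = 441 - 61 ≡ 26; y = λ·(49 - 26) - 23 ≡ 47. → (26, 47)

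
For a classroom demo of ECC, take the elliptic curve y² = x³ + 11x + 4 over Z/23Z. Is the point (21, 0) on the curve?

y² = 0² ≡ 0; x³ + 11x + 4 = 9496 ≡ 20 (mod 23). 0 ≠ 20.

no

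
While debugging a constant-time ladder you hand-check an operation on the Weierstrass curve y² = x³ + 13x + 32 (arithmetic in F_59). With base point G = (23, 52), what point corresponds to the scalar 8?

(23, 7)

Double-and-add on 8 = (1000)₂. Start with G = (23, 52) for the leading 1-bit.
double: tangent at (23, 52): λ = (3·23² + 13)/(2·52) ≡ 7/45. 45⁻¹ ≡ 21 (mod 59) since 45·21 = 945 ≡ 1, so λ ≡ 7·21 ≡ 29.
  x = λ² - 23 - 23 = 841 - 46 ≡ 28; y = λ·(23 - 28) - 52 ≡ 39. → (28, 39)
double: tangent at (28, 39): λ = (3·28² + 13)/(2·39) ≡ 5/19. 19⁻¹ ≡ 28 (mod 59), so λ ≡ 5·28 ≡ 22.
  x = λ² - 28 - 28 = 484 - 56 ≡ 15; y = λ·(28 - 15) - 39 ≡ 11. → (15, 11)
double: tangent at (15, 11): λ = (3·15² + 13)/(2·11) ≡ 39/22. 22⁻¹ ≡ 51 (mod 59), so λ ≡ 39·51 ≡ 42.
  x = λ² - 15 - 15 = 1764 - 30 ≡ 23; y = λ·(15 - 23) - 11 ≡ 7. → (23, 7)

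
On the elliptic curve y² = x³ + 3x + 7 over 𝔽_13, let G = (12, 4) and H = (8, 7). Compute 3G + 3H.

First 3G:
Repeated addition: build up to 3G.
2G: tangent at (12, 4): λ = (3·12² + 3)/(2·4) ≡ 6/8. 8⁻¹ ≡ 5 (mod 13), so λ ≡ 6·5 ≡ 4.
  x = λ² - 12 - 12 = 16 - 24 ≡ 5; y = λ·(12 - 5) - 4 ≡ 11. → (5, 11)
3G: (5, 11) + (12, 4). λ = (4 - 11)/(12 - 5) ≡ 6/7 mod 13. 7⁻¹ ≡ 2 (mod 13), so λ ≡ 12.
  x = λ² - 5 - 12 = 144 - 17 ≡ 10; y = λ·(5 - 10) - 11 ≡ 7. → (10, 7)
3G = (10, 7).
Next 3H:
Repeated addition: build up to 3H.
2H: tangent at (8, 7): λ = (3·8² + 3)/(2·7) ≡ 0/1. 1⁻¹ ≡ 1 (mod 13), so λ ≡ 0·1 ≡ 0.
  x = λ² - 8 - 8 = 0 - 16 ≡ 10; y = λ·(8 - 10) - 7 ≡ 6. → (10, 6)
3H: (10, 6) + (8, 7). λ = (7 - 6)/(8 - 10) ≡ 1/11 mod 13. 11⁻¹ ≡ 6 (mod 13), so λ ≡ 6.
  x = λ² - 10 - 8 = 36 - 18 ≡ 5; y = λ·(10 - 5) - 6 ≡ 11. → (5, 11)
3H = (5, 11).
Finally 3G + 3H:
(10, 7) + (5, 11). λ = (11 - 7)/(5 - 10) ≡ 4/8 mod 13. 8⁻¹ ≡ 5 (mod 13) since 8·5 = 40 ≡ 1, so λ ≡ 7.
  x = λ² - 10 - 5 = 49 - 15 ≡ 8; y = λ·(10 - 8) - 7 ≡ 7. → (8, 7)

(8, 7)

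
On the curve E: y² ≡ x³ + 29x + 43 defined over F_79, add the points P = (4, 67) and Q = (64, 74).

(4, 67) + (64, 74). λ = (74 - 67)/(64 - 4) ≡ 7/60 mod 79. 60⁻¹ ≡ 54 (mod 79), so λ ≡ 62.
  x = λ² - 4 - 64 = 3844 - 68 ≡ 63; y = λ·(4 - 63) - 67 ≡ 67. → (63, 67)

(63, 67)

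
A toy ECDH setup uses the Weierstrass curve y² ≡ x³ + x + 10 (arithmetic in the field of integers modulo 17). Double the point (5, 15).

tangent at (5, 15): λ = (3·5² + 1)/(2·15) ≡ 8/13. 13⁻¹ ≡ 4 (mod 17), so λ ≡ 8·4 ≡ 15.
  x = λ² - 5 - 5 = 225 - 10 ≡ 11; y = λ·(5 - 11) - 15 ≡ 14. → (11, 14)

(11, 14)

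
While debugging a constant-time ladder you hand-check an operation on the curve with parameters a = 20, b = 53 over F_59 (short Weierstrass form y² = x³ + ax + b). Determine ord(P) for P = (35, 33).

2P: tangent at (35, 33): λ = (3·35² + 20)/(2·33) ≡ 37/7. 7⁻¹ ≡ 17 (mod 59), so λ ≡ 37·17 ≡ 39.
  x = λ² - 35 - 35 = 1521 - 70 ≡ 35; y = λ·(35 - 35) - 33 ≡ 26. → (35, 26)
3P: (35, 26) + (35, 33): same x and y₁ ≡ -y₂, so the sum is O.
3P = O, so the order is 3.

3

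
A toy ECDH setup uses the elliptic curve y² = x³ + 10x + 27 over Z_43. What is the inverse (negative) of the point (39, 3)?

-(39, 3) = (39, -3 mod 43) = (39, 40).

(39, 40)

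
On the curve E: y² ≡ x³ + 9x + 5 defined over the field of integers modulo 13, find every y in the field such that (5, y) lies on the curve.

none

x³ + 9x + 5 = 175 ≡ 6 (mod 13).
6 is a non-residue mod 13; no y exists.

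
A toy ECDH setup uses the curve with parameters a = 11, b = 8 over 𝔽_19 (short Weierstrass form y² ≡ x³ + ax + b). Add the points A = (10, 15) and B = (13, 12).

(16, 10)

(10, 15) + (13, 12). λ = (12 - 15)/(13 - 10) ≡ 16/3 mod 19. 3⁻¹ ≡ 13 (mod 19), so λ ≡ 18.
  x = λ² - 10 - 13 = 324 - 23 ≡ 16; y = λ·(10 - 16) - 15 ≡ 10. → (16, 10)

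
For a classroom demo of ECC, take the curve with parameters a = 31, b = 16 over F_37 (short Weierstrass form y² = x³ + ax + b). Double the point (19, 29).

tangent at (19, 29): λ = (3·19² + 31)/(2·29) ≡ 4/21. 21⁻¹ ≡ 30 (mod 37), so λ ≡ 4·30 ≡ 9.
  x = λ² - 19 - 19 = 81 - 38 ≡ 6; y = λ·(19 - 6) - 29 ≡ 14. → (6, 14)

(6, 14)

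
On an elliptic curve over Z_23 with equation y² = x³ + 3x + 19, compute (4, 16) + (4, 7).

The two points share x = 4 and their y-coordinates satisfy 16 + 7 ≡ 0 (mod 23), so they are inverses. Their sum is O.

O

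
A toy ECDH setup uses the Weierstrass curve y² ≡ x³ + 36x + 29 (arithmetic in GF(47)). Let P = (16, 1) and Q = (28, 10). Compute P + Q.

(30, 12)

(16, 1) + (28, 10). λ = (10 - 1)/(28 - 16) ≡ 9/12 mod 47. 12⁻¹ ≡ 4 (mod 47), so λ ≡ 36.
  x = λ² - 16 - 28 = 1296 - 44 ≡ 30; y = λ·(16 - 30) - 1 ≡ 12. → (30, 12)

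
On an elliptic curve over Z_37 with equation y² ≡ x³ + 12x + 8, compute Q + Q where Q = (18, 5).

(31, 33)

tangent at (18, 5): λ = (3·18² + 12)/(2·5) ≡ 22/10. 10⁻¹ ≡ 26 (mod 37), so λ ≡ 22·26 ≡ 17.
  x = λ² - 18 - 18 = 289 - 36 ≡ 31; y = λ·(18 - 31) - 5 ≡ 33. → (31, 33)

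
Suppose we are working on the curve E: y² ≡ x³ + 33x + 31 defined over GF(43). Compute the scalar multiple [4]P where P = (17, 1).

(9, 38)

Repeated addition: build up to 4P.
2P: tangent at (17, 1): λ = (3·17² + 33)/(2·1) ≡ 40/2. 2⁻¹ ≡ 22 (mod 43) since 2·22 = 44 ≡ 1, so λ ≡ 40·22 ≡ 20.
  x = λ² - 17 - 17 = 400 - 34 ≡ 22; y = λ·(17 - 22) - 1 ≡ 28. → (22, 28)
3P: (22, 28) + (17, 1). λ = (1 - 28)/(17 - 22) ≡ 16/38 mod 43. 38⁻¹ ≡ 17 (mod 43) since 38·17 = 646 ≡ 1, so λ ≡ 14.
  x = λ² - 22 - 17 = 196 - 39 ≡ 28; y = λ·(22 - 28) - 28 ≡ 17. → (28, 17)
4P: (28, 17) + (17, 1). λ = (1 - 17)/(17 - 28) ≡ 27/32 mod 43. 32⁻¹ ≡ 39 (mod 43), so λ ≡ 21.
  x = λ² - 28 - 17 = 441 - 45 ≡ 9; y = λ·(28 - 9) - 17 ≡ 38. → (9, 38)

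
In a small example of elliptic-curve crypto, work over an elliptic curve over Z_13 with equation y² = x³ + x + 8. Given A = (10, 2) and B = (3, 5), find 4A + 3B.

(3, 5)

First 4A:
Double-and-add on 4 = (100)₂. Start with A = (10, 2) for the leading 1-bit.
double: tangent at (10, 2): λ = (3·10² + 1)/(2·2) ≡ 2/4. 4⁻¹ ≡ 10 (mod 13) since 4·10 = 40 ≡ 1, so λ ≡ 2·10 ≡ 7.
  x = λ² - 10 - 10 = 49 - 20 ≡ 3; y = λ·(10 - 3) - 2 ≡ 8. → (3, 8)
double: tangent at (3, 8): λ = (3·3² + 1)/(2·8) ≡ 2/3. 3⁻¹ ≡ 9 (mod 13) since 3·9 = 27 ≡ 1, so λ ≡ 2·9 ≡ 5.
  x = λ² - 3 - 3 = 25 - 6 ≡ 6; y = λ·(3 - 6) - 8 ≡ 3. → (6, 3)
4A = (6, 3).
Next 3B:
Repeated addition: build up to 3B.
2B: tangent at (3, 5): λ = (3·3² + 1)/(2·5) ≡ 2/10. 10⁻¹ ≡ 4 (mod 13) since 10·4 = 40 ≡ 1, so λ ≡ 2·4 ≡ 8.
  x = λ² - 3 - 3 = 64 - 6 ≡ 6; y = λ·(3 - 6) - 5 ≡ 10. → (6, 10)
3B: (6, 10) + (3, 5). λ = (5 - 10)/(3 - 6) ≡ 8/10 mod 13. 10⁻¹ ≡ 4 (mod 13), so λ ≡ 6.
  x = λ² - 6 - 3 = 36 - 9 ≡ 1; y = λ·(6 - 1) - 10 ≡ 7. → (1, 7)
3B = (1, 7).
Finally 4A + 3B:
(6, 3) + (1, 7). λ = (7 - 3)/(1 - 6) ≡ 4/8 mod 13. 8⁻¹ ≡ 5 (mod 13) since 8·5 = 40 ≡ 1, so λ ≡ 7.
  x = λ² - 6 - 1 = 49 - 7 ≡ 3; y = λ·(6 - 3) - 3 ≡ 5. → (3, 5)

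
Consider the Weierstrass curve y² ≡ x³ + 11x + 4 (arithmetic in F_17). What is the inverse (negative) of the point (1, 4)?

-(1, 4) = (1, -4 mod 17) = (1, 13).

(1, 13)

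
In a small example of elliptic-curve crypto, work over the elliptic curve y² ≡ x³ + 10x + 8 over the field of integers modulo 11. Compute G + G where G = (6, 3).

(2, 6)

tangent at (6, 3): λ = (3·6² + 10)/(2·3) ≡ 8/6. 6⁻¹ ≡ 2 (mod 11), so λ ≡ 8·2 ≡ 5.
  x = λ² - 6 - 6 = 25 - 12 ≡ 2; y = λ·(6 - 2) - 3 ≡ 6. → (2, 6)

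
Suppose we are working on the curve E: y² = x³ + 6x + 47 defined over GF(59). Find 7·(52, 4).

Write Q = (52, 4).
Repeated addition: build up to 7Q.
2Q: tangent at (52, 4): λ = (3·52² + 6)/(2·4) ≡ 35/8. 8⁻¹ ≡ 37 (mod 59), so λ ≡ 35·37 ≡ 56.
  x = λ² - 52 - 52 = 3136 - 104 ≡ 23; y = λ·(52 - 23) - 4 ≡ 27. → (23, 27)
3Q: (23, 27) + (52, 4). λ = (4 - 27)/(52 - 23) ≡ 36/29 mod 59. 29⁻¹ ≡ 57 (mod 59), so λ ≡ 46.
  x = λ² - 23 - 52 = 2116 - 75 ≡ 35; y = λ·(23 - 35) - 27 ≡ 11. → (35, 11)
4Q: (35, 11) + (52, 4). λ = (4 - 11)/(52 - 35) ≡ 52/17 mod 59. 17⁻¹ ≡ 7 (mod 59), so λ ≡ 10.
  x = λ² - 35 - 52 = 100 - 87 ≡ 13; y = λ·(35 - 13) - 11 ≡ 32. → (13, 32)
5Q: (13, 32) + (52, 4). λ = (4 - 32)/(52 - 13) ≡ 31/39 mod 59. 39⁻¹ ≡ 56 (mod 59), so λ ≡ 25.
  x = λ² - 13 - 52 = 625 - 65 ≡ 29; y = λ·(13 - 29) - 32 ≡ 40. → (29, 40)
6Q: (29, 40) + (52, 4). λ = (4 - 40)/(52 - 29) ≡ 23/23 mod 59. 23⁻¹ ≡ 18 (mod 59) since 23·18 = 414 ≡ 1, so λ ≡ 1.
  x = λ² - 29 - 52 = 1 - 81 ≡ 38; y = λ·(29 - 38) - 40 ≡ 10. → (38, 10)
7Q: (38, 10) + (52, 4). λ = (4 - 10)/(52 - 38) ≡ 53/14 mod 59. 14⁻¹ ≡ 38 (mod 59), so λ ≡ 8.
  x = λ² - 38 - 52 = 64 - 90 ≡ 33; y = λ·(38 - 33) - 10 ≡ 30. → (33, 30)

(33, 30)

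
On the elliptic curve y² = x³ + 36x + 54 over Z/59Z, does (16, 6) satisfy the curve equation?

no

y² = 6² ≡ 36; x³ + 36x + 54 = 4726 ≡ 6 (mod 59). 36 ≠ 6.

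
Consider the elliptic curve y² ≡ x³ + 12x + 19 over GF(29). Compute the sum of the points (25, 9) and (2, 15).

(25, 9) + (2, 15). λ = (15 - 9)/(2 - 25) ≡ 6/6 mod 29. 6⁻¹ ≡ 5 (mod 29), so λ ≡ 1.
  x = λ² - 25 - 2 = 1 - 27 ≡ 3; y = λ·(25 - 3) - 9 ≡ 13. → (3, 13)

(3, 13)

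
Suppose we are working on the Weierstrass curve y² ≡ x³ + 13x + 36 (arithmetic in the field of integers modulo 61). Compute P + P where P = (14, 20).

tangent at (14, 20): λ = (3·14² + 13)/(2·20) ≡ 52/40. 40⁻¹ ≡ 29 (mod 61), so λ ≡ 52·29 ≡ 44.
  x = λ² - 14 - 14 = 1936 - 28 ≡ 17; y = λ·(14 - 17) - 20 ≡ 31. → (17, 31)

(17, 31)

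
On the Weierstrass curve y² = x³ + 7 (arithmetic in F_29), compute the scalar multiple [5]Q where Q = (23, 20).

Repeated addition: build up to 5Q.
2Q: tangent at (23, 20): λ = (3·23² + 0)/(2·20) ≡ 21/11. 11⁻¹ ≡ 8 (mod 29), so λ ≡ 21·8 ≡ 23.
  x = λ² - 23 - 23 = 529 - 46 ≡ 19; y = λ·(23 - 19) - 20 ≡ 14. → (19, 14)
3Q: (19, 14) + (23, 20). λ = (20 - 14)/(23 - 19) ≡ 6/4 mod 29. 4⁻¹ ≡ 22 (mod 29), so λ ≡ 16.
  x = λ² - 19 - 23 = 256 - 42 ≡ 11; y = λ·(19 - 11) - 14 ≡ 27. → (11, 27)
4Q: (11, 27) + (23, 20). λ = (20 - 27)/(23 - 11) ≡ 22/12 mod 29. 12⁻¹ ≡ 17 (mod 29) since 12·17 = 204 ≡ 1, so λ ≡ 26.
  x = λ² - 11 - 23 = 676 - 34 ≡ 4; y = λ·(11 - 4) - 27 ≡ 10. → (4, 10)
5Q: (4, 10) + (23, 20). λ = (20 - 10)/(23 - 4) ≡ 10/19 mod 29. 19⁻¹ ≡ 26 (mod 29), so λ ≡ 28.
  x = λ² - 4 - 23 = 784 - 27 ≡ 3; y = λ·(4 - 3) - 10 ≡ 18. → (3, 18)

(3, 18)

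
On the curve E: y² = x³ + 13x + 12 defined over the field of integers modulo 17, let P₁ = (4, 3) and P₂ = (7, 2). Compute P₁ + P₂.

(8, 4)

(4, 3) + (7, 2). λ = (2 - 3)/(7 - 4) ≡ 16/3 mod 17. 3⁻¹ ≡ 6 (mod 17) since 3·6 = 18 ≡ 1, so λ ≡ 11.
  x = λ² - 4 - 7 = 121 - 11 ≡ 8; y = λ·(4 - 8) - 3 ≡ 4. → (8, 4)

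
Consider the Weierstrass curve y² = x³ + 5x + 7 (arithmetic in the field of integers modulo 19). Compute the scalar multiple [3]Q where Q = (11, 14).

Repeated addition: build up to 3Q.
2Q: tangent at (11, 14): λ = (3·11² + 5)/(2·14) ≡ 7/9. 9⁻¹ ≡ 17 (mod 19), so λ ≡ 7·17 ≡ 5.
  x = λ² - 11 - 11 = 25 - 22 ≡ 3; y = λ·(11 - 3) - 14 ≡ 7. → (3, 7)
3Q: (3, 7) + (11, 14). λ = (14 - 7)/(11 - 3) ≡ 7/8 mod 19. 8⁻¹ ≡ 12 (mod 19), so λ ≡ 8.
  x = λ² - 3 - 11 = 64 - 14 ≡ 12; y = λ·(3 - 12) - 7 ≡ 16. → (12, 16)

(12, 16)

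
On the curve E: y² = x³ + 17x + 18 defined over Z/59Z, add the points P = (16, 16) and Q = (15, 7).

(16, 16) + (15, 7). λ = (7 - 16)/(15 - 16) ≡ 50/58 mod 59. 58⁻¹ ≡ 58 (mod 59), so λ ≡ 9.
  x = λ² - 16 - 15 = 81 - 31 ≡ 50; y = λ·(16 - 50) - 16 ≡ 32. → (50, 32)

(50, 32)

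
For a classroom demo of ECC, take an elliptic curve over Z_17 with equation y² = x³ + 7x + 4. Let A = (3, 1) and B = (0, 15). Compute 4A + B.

(16, 9)

First 4A:
Double-and-add on 4 = (100)₂. Start with A = (3, 1) for the leading 1-bit.
double: tangent at (3, 1): λ = (3·3² + 7)/(2·1) ≡ 0/2. 2⁻¹ ≡ 9 (mod 17) since 2·9 = 18 ≡ 1, so λ ≡ 0·9 ≡ 0.
  x = λ² - 3 - 3 = 0 - 6 ≡ 11; y = λ·(3 - 11) - 1 ≡ 16. → (11, 16)
double: tangent at (11, 16): λ = (3·11² + 7)/(2·16) ≡ 13/15. 15⁻¹ ≡ 8 (mod 17), so λ ≡ 13·8 ≡ 2.
  x = λ² - 11 - 11 = 4 - 22 ≡ 16; y = λ·(11 - 16) - 16 ≡ 8. → (16, 8)
4A = (16, 8).
Finally 4A + B:
(16, 8) + (0, 15). λ = (15 - 8)/(0 - 16) ≡ 7/1 mod 17. 1⁻¹ ≡ 1 (mod 17), so λ ≡ 7.
  x = λ² - 16 - 0 = 49 - 16 ≡ 16; y = λ·(16 - 16) - 8 ≡ 9. → (16, 9)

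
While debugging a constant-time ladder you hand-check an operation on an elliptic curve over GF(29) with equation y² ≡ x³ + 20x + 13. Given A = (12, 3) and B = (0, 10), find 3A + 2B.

First 3A:
Repeated addition: build up to 3A.
2A: tangent at (12, 3): λ = (3·12² + 20)/(2·3) ≡ 17/6. 6⁻¹ ≡ 5 (mod 29) since 6·5 = 30 ≡ 1, so λ ≡ 17·5 ≡ 27.
  x = λ² - 12 - 12 = 729 - 24 ≡ 9; y = λ·(12 - 9) - 3 ≡ 20. → (9, 20)
3A: (9, 20) + (12, 3). λ = (3 - 20)/(12 - 9) ≡ 12/3 mod 29. 3⁻¹ ≡ 10 (mod 29), so λ ≡ 4.
  x = λ² - 9 - 12 = 16 - 21 ≡ 24; y = λ·(9 - 24) - 20 ≡ 7. → (24, 7)
3A = (24, 7).
Next 2B:
Repeated addition: build up to 2B.
2B: tangent at (0, 10): λ = (3·0² + 20)/(2·10) ≡ 20/20. 20⁻¹ ≡ 16 (mod 29), so λ ≡ 20·16 ≡ 1.
  x = λ² - 0 - 0 = 1 - 0 ≡ 1; y = λ·(0 - 1) - 10 ≡ 18. → (1, 18)
2B = (1, 18).
Finally 3A + 2B:
(24, 7) + (1, 18). λ = (18 - 7)/(1 - 24) ≡ 11/6 mod 29. 6⁻¹ ≡ 5 (mod 29), so λ ≡ 26.
  x = λ² - 24 - 1 = 676 - 25 ≡ 13; y = λ·(24 - 13) - 7 ≡ 18. → (13, 18)

(13, 18)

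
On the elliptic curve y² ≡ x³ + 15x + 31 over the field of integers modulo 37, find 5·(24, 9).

(11, 11)

Write P = (24, 9).
Repeated addition: build up to 5P.
2P: tangent at (24, 9): λ = (3·24² + 15)/(2·9) ≡ 4/18. 18⁻¹ ≡ 35 (mod 37) since 18·35 = 630 ≡ 1, so λ ≡ 4·35 ≡ 29.
  x = λ² - 24 - 24 = 841 - 48 ≡ 16; y = λ·(24 - 16) - 9 ≡ 1. → (16, 1)
3P: (16, 1) + (24, 9). λ = (9 - 1)/(24 - 16) ≡ 8/8 mod 37. 8⁻¹ ≡ 14 (mod 37), so λ ≡ 1.
  x = λ² - 16 - 24 = 1 - 40 ≡ 35; y = λ·(16 - 35) - 1 ≡ 17. → (35, 17)
4P: (35, 17) + (24, 9). λ = (9 - 17)/(24 - 35) ≡ 29/26 mod 37. 26⁻¹ ≡ 10 (mod 37) since 26·10 = 260 ≡ 1, so λ ≡ 31.
  x = λ² - 35 - 24 = 961 - 59 ≡ 14; y = λ·(35 - 14) - 17 ≡ 5. → (14, 5)
5P: (14, 5) + (24, 9). λ = (9 - 5)/(24 - 14) ≡ 4/10 mod 37. 10⁻¹ ≡ 26 (mod 37), so λ ≡ 30.
  x = λ² - 14 - 24 = 900 - 38 ≡ 11; y = λ·(14 - 11) - 5 ≡ 11. → (11, 11)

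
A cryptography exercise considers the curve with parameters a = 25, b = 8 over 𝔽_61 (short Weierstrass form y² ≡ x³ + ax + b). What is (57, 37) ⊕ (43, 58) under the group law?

(57, 37) + (43, 58). λ = (58 - 37)/(43 - 57) ≡ 21/47 mod 61. 47⁻¹ ≡ 13 (mod 61) since 47·13 = 611 ≡ 1, so λ ≡ 29.
  x = λ² - 57 - 43 = 841 - 100 ≡ 9; y = λ·(57 - 9) - 37 ≡ 13. → (9, 13)

(9, 13)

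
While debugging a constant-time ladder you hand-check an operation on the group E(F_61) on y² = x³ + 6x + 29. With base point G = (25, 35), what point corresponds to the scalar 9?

Repeated addition: build up to 9G.
2G: tangent at (25, 35): λ = (3·25² + 6)/(2·35) ≡ 51/9. 9⁻¹ ≡ 34 (mod 61), so λ ≡ 51·34 ≡ 26.
  x = λ² - 25 - 25 = 676 - 50 ≡ 16; y = λ·(25 - 16) - 35 ≡ 16. → (16, 16)
3G: (16, 16) + (25, 35). λ = (35 - 16)/(25 - 16) ≡ 19/9 mod 61. 9⁻¹ ≡ 34 (mod 61), so λ ≡ 36.
  x = λ² - 16 - 25 = 1296 - 41 ≡ 35; y = λ·(16 - 35) - 16 ≡ 32. → (35, 32)
4G: (35, 32) + (25, 35). λ = (35 - 32)/(25 - 35) ≡ 3/51 mod 61. 51⁻¹ ≡ 6 (mod 61), so λ ≡ 18.
  x = λ² - 35 - 25 = 324 - 60 ≡ 20; y = λ·(35 - 20) - 32 ≡ 55. → (20, 55)
5G: (20, 55) + (25, 35). λ = (35 - 55)/(25 - 20) ≡ 41/5 mod 61. 5⁻¹ ≡ 49 (mod 61) since 5·49 = 245 ≡ 1, so λ ≡ 57.
  x = λ² - 20 - 25 = 3249 - 45 ≡ 32; y = λ·(20 - 32) - 55 ≡ 54. → (32, 54)
6G: (32, 54) + (25, 35). λ = (35 - 54)/(25 - 32) ≡ 42/54 mod 61. 54⁻¹ ≡ 26 (mod 61), so λ ≡ 55.
  x = λ² - 32 - 25 = 3025 - 57 ≡ 40; y = λ·(32 - 40) - 54 ≡ 55. → (40, 55)
7G: (40, 55) + (25, 35). λ = (35 - 55)/(25 - 40) ≡ 41/46 mod 61. 46⁻¹ ≡ 4 (mod 61) since 46·4 = 184 ≡ 1, so λ ≡ 42.
  x = λ² - 40 - 25 = 1764 - 65 ≡ 52; y = λ·(40 - 52) - 55 ≡ 51. → (52, 51)
8G: (52, 51) + (25, 35). λ = (35 - 51)/(25 - 52) ≡ 45/34 mod 61. 34⁻¹ ≡ 9 (mod 61) since 34·9 = 306 ≡ 1, so λ ≡ 39.
  x = λ² - 52 - 25 = 1521 - 77 ≡ 41; y = λ·(52 - 41) - 51 ≡ 12. → (41, 12)
9G: (41, 12) + (25, 35). λ = (35 - 12)/(25 - 41) ≡ 23/45 mod 61. 45⁻¹ ≡ 19 (mod 61), so λ ≡ 10.
  x = λ² - 41 - 25 = 100 - 66 ≡ 34; y = λ·(41 - 34) - 12 ≡ 58. → (34, 58)

(34, 58)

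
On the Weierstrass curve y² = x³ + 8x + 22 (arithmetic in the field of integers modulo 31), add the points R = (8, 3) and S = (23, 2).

(4, 5)

(8, 3) + (23, 2). λ = (2 - 3)/(23 - 8) ≡ 30/15 mod 31. 15⁻¹ ≡ 29 (mod 31), so λ ≡ 2.
  x = λ² - 8 - 23 = 4 - 31 ≡ 4; y = λ·(8 - 4) - 3 ≡ 5. → (4, 5)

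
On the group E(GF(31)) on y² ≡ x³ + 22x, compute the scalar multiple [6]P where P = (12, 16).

Repeated addition: build up to 6P.
2P: tangent at (12, 16): λ = (3·12² + 22)/(2·16) ≡ 20/1. 1⁻¹ ≡ 1 (mod 31), so λ ≡ 20·1 ≡ 20.
  x = λ² - 12 - 12 = 400 - 24 ≡ 4; y = λ·(12 - 4) - 16 ≡ 20. → (4, 20)
3P: (4, 20) + (12, 16). λ = (16 - 20)/(12 - 4) ≡ 27/8 mod 31. 8⁻¹ ≡ 4 (mod 31), so λ ≡ 15.
  x = λ² - 4 - 12 = 225 - 16 ≡ 23; y = λ·(4 - 23) - 20 ≡ 5. → (23, 5)
4P: (23, 5) + (12, 16). λ = (16 - 5)/(12 - 23) ≡ 11/20 mod 31. 20⁻¹ ≡ 14 (mod 31) since 20·14 = 280 ≡ 1, so λ ≡ 30.
  x = λ² - 23 - 12 = 900 - 35 ≡ 28; y = λ·(23 - 28) - 5 ≡ 0. → (28, 0)
5P: (28, 0) + (12, 16). λ = (16 - 0)/(12 - 28) ≡ 16/15 mod 31. 15⁻¹ ≡ 29 (mod 31) since 15·29 = 435 ≡ 1, so λ ≡ 30.
  x = λ² - 28 - 12 = 900 - 40 ≡ 23; y = λ·(28 - 23) - 0 ≡ 26. → (23, 26)
6P: (23, 26) + (12, 16). λ = (16 - 26)/(12 - 23) ≡ 21/20 mod 31. 20⁻¹ ≡ 14 (mod 31), so λ ≡ 15.
  x = λ² - 23 - 12 = 225 - 35 ≡ 4; y = λ·(23 - 4) - 26 ≡ 11. → (4, 11)

(4, 11)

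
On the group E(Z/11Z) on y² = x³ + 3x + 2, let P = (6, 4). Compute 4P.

Repeated addition: build up to 4P.
2P: tangent at (6, 4): λ = (3·6² + 3)/(2·4) ≡ 1/8. 8⁻¹ ≡ 7 (mod 11) since 8·7 = 56 ≡ 1, so λ ≡ 1·7 ≡ 7.
  x = λ² - 6 - 6 = 49 - 12 ≡ 4; y = λ·(6 - 4) - 4 ≡ 10. → (4, 10)
3P: (4, 10) + (6, 4). λ = (4 - 10)/(6 - 4) ≡ 5/2 mod 11. 2⁻¹ ≡ 6 (mod 11), so λ ≡ 8.
  x = λ² - 4 - 6 = 64 - 10 ≡ 10; y = λ·(4 - 10) - 10 ≡ 8. → (10, 8)
4P: (10, 8) + (6, 4). λ = (4 - 8)/(6 - 10) ≡ 7/7 mod 11. 7⁻¹ ≡ 8 (mod 11), so λ ≡ 1.
  x = λ² - 10 - 6 = 1 - 16 ≡ 7; y = λ·(10 - 7) - 8 ≡ 6. → (7, 6)

(7, 6)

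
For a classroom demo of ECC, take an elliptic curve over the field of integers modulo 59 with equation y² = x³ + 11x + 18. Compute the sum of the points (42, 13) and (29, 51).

(42, 13) + (29, 51). λ = (51 - 13)/(29 - 42) ≡ 38/46 mod 59. 46⁻¹ ≡ 9 (mod 59), so λ ≡ 47.
  x = λ² - 42 - 29 = 2209 - 71 ≡ 14; y = λ·(42 - 14) - 13 ≡ 5. → (14, 5)

(14, 5)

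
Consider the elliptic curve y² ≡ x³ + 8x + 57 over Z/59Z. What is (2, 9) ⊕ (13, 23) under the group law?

(2, 9) + (13, 23). λ = (23 - 9)/(13 - 2) ≡ 14/11 mod 59. 11⁻¹ ≡ 43 (mod 59) since 11·43 = 473 ≡ 1, so λ ≡ 12.
  x = λ² - 2 - 13 = 144 - 15 ≡ 11; y = λ·(2 - 11) - 9 ≡ 1. → (11, 1)

(11, 1)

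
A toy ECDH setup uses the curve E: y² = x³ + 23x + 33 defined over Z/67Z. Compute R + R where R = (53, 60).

(42, 39)

tangent at (53, 60): λ = (3·53² + 23)/(2·60) ≡ 8/53. 53⁻¹ ≡ 43 (mod 67) since 53·43 = 2279 ≡ 1, so λ ≡ 8·43 ≡ 9.
  x = λ² - 53 - 53 = 81 - 106 ≡ 42; y = λ·(53 - 42) - 60 ≡ 39. → (42, 39)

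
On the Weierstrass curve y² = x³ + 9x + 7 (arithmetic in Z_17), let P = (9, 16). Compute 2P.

(14, 2)

tangent at (9, 16): λ = (3·9² + 9)/(2·16) ≡ 14/15. 15⁻¹ ≡ 8 (mod 17) since 15·8 = 120 ≡ 1, so λ ≡ 14·8 ≡ 10.
  x = λ² - 9 - 9 = 100 - 18 ≡ 14; y = λ·(9 - 14) - 16 ≡ 2. → (14, 2)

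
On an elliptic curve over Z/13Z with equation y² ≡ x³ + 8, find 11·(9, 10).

(9, 3)

Write G = (9, 10).
Double-and-add on 11 = (1011)₂. Start with G = (9, 10) for the leading 1-bit.
double: tangent at (9, 10): λ = (3·9² + 0)/(2·10) ≡ 9/7. 7⁻¹ ≡ 2 (mod 13) since 7·2 = 14 ≡ 1, so λ ≡ 9·2 ≡ 5.
  x = λ² - 9 - 9 = 25 - 18 ≡ 7; y = λ·(9 - 7) - 10 ≡ 0. → (7, 0)
double: (7, 0) + (7, 0): same x and y₁ ≡ -y₂, so the sum is O.
add G: O + (9, 10) = (9, 10) (identity).
double: tangent at (9, 10): λ = (3·9² + 0)/(2·10) ≡ 9/7. 7⁻¹ ≡ 2 (mod 13), so λ ≡ 9·2 ≡ 5.
  x = λ² - 9 - 9 = 25 - 18 ≡ 7; y = λ·(9 - 7) - 10 ≡ 0. → (7, 0)
add G: (7, 0) + (9, 10). λ = (10 - 0)/(9 - 7) ≡ 10/2 mod 13. 2⁻¹ ≡ 7 (mod 13) since 2·7 = 14 ≡ 1, so λ ≡ 5.
  x = λ² - 7 - 9 = 25 - 16 ≡ 9; y = λ·(7 - 9) - 0 ≡ 3. → (9, 3)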